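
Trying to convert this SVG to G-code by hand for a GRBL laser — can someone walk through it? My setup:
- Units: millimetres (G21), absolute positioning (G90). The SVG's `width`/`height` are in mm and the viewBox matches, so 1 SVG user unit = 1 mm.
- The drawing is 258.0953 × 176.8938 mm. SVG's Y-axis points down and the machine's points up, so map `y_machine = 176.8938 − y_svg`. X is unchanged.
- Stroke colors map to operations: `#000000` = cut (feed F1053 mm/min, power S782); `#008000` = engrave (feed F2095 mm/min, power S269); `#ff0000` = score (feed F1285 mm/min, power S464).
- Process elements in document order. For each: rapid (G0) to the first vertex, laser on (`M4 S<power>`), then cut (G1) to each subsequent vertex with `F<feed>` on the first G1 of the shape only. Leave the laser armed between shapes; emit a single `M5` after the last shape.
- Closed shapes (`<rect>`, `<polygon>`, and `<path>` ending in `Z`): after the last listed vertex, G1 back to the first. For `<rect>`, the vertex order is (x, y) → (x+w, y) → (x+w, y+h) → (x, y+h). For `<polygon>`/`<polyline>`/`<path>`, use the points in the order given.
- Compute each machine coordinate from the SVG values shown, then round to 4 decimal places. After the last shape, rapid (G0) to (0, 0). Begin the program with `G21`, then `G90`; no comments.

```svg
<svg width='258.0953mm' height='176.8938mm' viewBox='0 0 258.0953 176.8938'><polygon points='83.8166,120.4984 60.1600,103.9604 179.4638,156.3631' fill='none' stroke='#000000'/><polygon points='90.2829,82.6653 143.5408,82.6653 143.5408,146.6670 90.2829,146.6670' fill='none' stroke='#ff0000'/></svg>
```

G21
G90
G0 X83.8166 Y56.3954
M4 S782
G1 X60.1600 Y72.9334 F1053
G1 X179.4638 Y20.5307
G1 X83.8166 Y56.3954
G0 X90.2829 Y94.2285
M4 S464
G1 X143.5408 Y94.2285 F1285
G1 X143.5408 Y30.2268
G1 X90.2829 Y30.2268
G1 X90.2829 Y94.2285
M5
G0 X0.0000 Y0.0000

Since the viewBox matches the mm dimensions, user units are millimetres directly. The only transform is the Y-flip y_m = 176.8938 − y_svg.

Shape 1 is a closed polygon drawn with `<polygon>`. Its stroke #000000 means cut at S782, F1053. After flipping Y the toolpath is (83.8166,56.3954) → (60.1600,72.9334) → (179.4638,20.5307) → (83.8166,56.3954), returning to the start.

Shape 2 is a rectangle drawn with `<polygon>`. Its stroke #ff0000 means score at S464, F1285. After flipping Y the toolpath is (90.2829,94.2285) → (143.5408,94.2285) → (143.5408,30.2268) → (90.2829,30.2268) → (90.2829,94.2285), returning to the start.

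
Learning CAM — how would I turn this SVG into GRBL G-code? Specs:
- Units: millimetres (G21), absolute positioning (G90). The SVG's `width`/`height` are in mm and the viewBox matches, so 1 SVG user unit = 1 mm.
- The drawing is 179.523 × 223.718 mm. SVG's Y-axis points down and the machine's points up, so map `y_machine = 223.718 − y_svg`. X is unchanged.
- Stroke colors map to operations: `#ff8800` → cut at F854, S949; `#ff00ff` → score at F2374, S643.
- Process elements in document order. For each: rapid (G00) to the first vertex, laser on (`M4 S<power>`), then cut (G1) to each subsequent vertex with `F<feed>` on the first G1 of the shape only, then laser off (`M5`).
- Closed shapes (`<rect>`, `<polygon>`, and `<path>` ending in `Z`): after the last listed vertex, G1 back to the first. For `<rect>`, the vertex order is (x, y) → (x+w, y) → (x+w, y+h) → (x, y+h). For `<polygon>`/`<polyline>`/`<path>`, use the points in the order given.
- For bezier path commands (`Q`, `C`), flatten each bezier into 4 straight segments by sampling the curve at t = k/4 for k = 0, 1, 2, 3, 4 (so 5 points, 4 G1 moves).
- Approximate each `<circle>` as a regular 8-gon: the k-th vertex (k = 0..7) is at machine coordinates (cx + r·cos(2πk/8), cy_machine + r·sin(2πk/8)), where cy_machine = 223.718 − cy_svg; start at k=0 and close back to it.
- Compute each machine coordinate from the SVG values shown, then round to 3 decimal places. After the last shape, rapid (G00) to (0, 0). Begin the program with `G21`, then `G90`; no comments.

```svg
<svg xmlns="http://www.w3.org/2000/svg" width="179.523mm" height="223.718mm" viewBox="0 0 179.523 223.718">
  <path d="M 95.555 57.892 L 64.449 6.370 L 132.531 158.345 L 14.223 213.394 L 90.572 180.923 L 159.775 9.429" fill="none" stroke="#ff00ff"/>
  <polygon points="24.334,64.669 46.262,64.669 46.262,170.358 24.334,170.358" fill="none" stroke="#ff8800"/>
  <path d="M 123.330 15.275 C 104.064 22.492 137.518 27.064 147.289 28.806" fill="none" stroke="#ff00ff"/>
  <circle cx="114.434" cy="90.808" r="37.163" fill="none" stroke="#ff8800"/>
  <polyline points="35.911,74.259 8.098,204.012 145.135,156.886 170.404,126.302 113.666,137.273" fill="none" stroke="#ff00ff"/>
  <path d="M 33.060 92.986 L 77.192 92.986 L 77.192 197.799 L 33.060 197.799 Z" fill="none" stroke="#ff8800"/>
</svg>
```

Since the viewBox matches the mm dimensions, user units are millimetres directly. The only transform is the Y-flip y_m = 223.718 − y_svg.

Shape 1 is a open polyline drawn with `<path>`. Its stroke #ff00ff means score at S643, F2374. After flipping Y the toolpath is (95.555,165.826) → (64.449,217.348) → (132.531,65.373) → (14.223,10.324) → (90.572,42.795) → (159.775,214.289).

Shape 2 is a rectangle drawn with `<polygon>`. Its stroke #ff8800 means cut at S949, F854. After flipping Y the toolpath is (24.334,159.049) → (46.262,159.049) → (46.262,53.360) → (24.334,53.360) → (24.334,159.049), returning to the start.

Shape 3 is a cubic bezier drawn with `<path>`. Its stroke #ff00ff means score at S643, F2374. After flipping Y the toolpath is (123.330,208.443) → (117.572,203.529) → (124.421,199.624) → (136.714,196.746) → (147.289,194.912).

Shape 4 is a circle drawn with `<circle>`. Its stroke #ff8800 means cut at S949, F854. After flipping Y the toolpath is (151.597,132.910) → (140.712,159.188) → (114.434,170.073) → (88.156,159.188) → (77.271,132.910) → (88.156,106.632) → (114.434,95.747) → (140.712,106.632) → (151.597,132.910), returning to the start.

Shape 5 is a open polyline drawn with `<polyline>`. Its stroke #ff00ff means score at S643, F2374. After flipping Y the toolpath is (35.911,149.459) → (8.098,19.706) → (145.135,66.832) → (170.404,97.416) → (113.666,86.445).

Shape 6 is a rectangle drawn with `<path>`. Its stroke #ff8800 means cut at S949, F854. After flipping Y the toolpath is (33.060,130.732) → (77.192,130.732) → (77.192,25.919) → (33.060,25.919) → (33.060,130.732), returning to the start.

G21
G90
G00 X95.555 Y165.826
M4 S643
G1 X64.449 Y217.348 F2374
G1 X132.531 Y65.373
G1 X14.223 Y10.324
G1 X90.572 Y42.795
G1 X159.775 Y214.289
M5
G00 X24.334 Y159.049
M4 S949
G1 X46.262 Y159.049 F854
G1 X46.262 Y53.360
G1 X24.334 Y53.360
G1 X24.334 Y159.049
M5
G00 X123.330 Y208.443
M4 S643
G1 X117.572 Y203.529 F2374
G1 X124.421 Y199.624
G1 X136.714 Y196.746
G1 X147.289 Y194.912
M5
G00 X151.597 Y132.910
M4 S949
G1 X140.712 Y159.188 F854
G1 X114.434 Y170.073
G1 X88.156 Y159.188
G1 X77.271 Y132.910
G1 X88.156 Y106.632
G1 X114.434 Y95.747
G1 X140.712 Y106.632
G1 X151.597 Y132.910
M5
G00 X35.911 Y149.459
M4 S643
G1 X8.098 Y19.706 F2374
G1 X145.135 Y66.832
G1 X170.404 Y97.416
G1 X113.666 Y86.445
M5
G00 X33.060 Y130.732
M4 S949
G1 X77.192 Y130.732 F854
G1 X77.192 Y25.919
G1 X33.060 Y25.919
G1 X33.060 Y130.732
M5
G00 X0.000 Y0.000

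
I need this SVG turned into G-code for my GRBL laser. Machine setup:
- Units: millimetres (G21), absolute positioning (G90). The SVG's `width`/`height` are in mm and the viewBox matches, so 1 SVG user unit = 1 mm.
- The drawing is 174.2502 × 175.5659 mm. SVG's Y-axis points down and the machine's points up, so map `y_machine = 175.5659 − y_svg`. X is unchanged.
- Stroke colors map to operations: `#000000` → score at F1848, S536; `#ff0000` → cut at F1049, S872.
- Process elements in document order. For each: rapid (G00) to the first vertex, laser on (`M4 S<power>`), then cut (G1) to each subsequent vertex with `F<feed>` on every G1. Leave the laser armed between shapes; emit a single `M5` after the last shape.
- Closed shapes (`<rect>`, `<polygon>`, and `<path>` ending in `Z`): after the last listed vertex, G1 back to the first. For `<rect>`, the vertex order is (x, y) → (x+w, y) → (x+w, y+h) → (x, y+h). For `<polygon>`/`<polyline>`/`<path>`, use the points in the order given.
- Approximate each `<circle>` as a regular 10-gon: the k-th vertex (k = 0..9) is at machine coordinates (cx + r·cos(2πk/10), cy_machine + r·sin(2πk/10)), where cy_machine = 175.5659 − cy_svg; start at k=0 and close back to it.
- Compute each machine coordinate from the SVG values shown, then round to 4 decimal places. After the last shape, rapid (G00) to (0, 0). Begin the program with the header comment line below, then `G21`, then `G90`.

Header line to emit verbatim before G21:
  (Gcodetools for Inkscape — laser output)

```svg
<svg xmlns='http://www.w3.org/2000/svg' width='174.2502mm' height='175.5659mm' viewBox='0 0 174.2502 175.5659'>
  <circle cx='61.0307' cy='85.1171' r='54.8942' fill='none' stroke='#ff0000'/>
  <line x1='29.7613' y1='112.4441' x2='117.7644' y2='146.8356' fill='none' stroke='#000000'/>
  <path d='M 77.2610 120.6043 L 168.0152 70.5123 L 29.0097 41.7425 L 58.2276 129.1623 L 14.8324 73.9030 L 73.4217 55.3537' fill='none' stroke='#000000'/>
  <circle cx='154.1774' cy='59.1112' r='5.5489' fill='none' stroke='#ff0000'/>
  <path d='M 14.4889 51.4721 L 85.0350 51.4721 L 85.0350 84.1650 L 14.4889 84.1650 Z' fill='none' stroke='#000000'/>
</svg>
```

Since the viewBox matches the mm dimensions, user units are millimetres directly. The only transform is the Y-flip y_m = 175.5659 − y_svg.

Shape 1 is a circle drawn with `<circle>`. Its stroke #ff0000 means cut at S872, F1049. After flipping Y the toolpath is (115.9249,90.4488) → (105.4410,122.7148) → (77.9939,142.6563) → (44.0675,142.6563) → (16.6204,122.7148) → (6.1365,90.4488) → (16.6204,58.1828) → (44.0675,38.2413) → (77.9939,38.2413) → (105.4410,58.1828) → (115.9249,90.4488), returning to the start.

Shape 2 is a line segment drawn with `<line>`. Its stroke #000000 means score at S536, F1848. After flipping Y the toolpath is (29.7613,63.1218) → (117.7644,28.7303).

Shape 3 is a open polyline drawn with `<path>`. Its stroke #000000 means score at S536, F1848. After flipping Y the toolpath is (77.2610,54.9616) → (168.0152,105.0536) → (29.0097,133.8234) → (58.2276,46.4036) → (14.8324,101.6629) → (73.4217,120.2122).

Shape 4 is a circle drawn with `<circle>`. Its stroke #ff0000 means cut at S872, F1049. After flipping Y the toolpath is (159.7263,116.4547) → (158.6666,119.7163) → (155.8921,121.7320) → (152.4627,121.7320) → (149.6882,119.7163) → (148.6285,116.4547) → (149.6882,113.1931) → (152.4627,111.1774) → (155.8921,111.1774) → (158.6666,113.1931) → (159.7263,116.4547), returning to the start.

Shape 5 is a rectangle drawn with `<path>`. Its stroke #000000 means score at S536, F1848. After flipping Y the toolpath is (14.4889,124.0938) → (85.0350,124.0938) → (85.0350,91.4009) → (14.4889,91.4009) → (14.4889,124.0938), returning to the start.

(Gcodetools for Inkscape — laser output)
G21
G90
G00 X115.9249 Y90.4488
M4 S872
G1 X105.4410 Y122.7148 F1049
G1 X77.9939 Y142.6563 F1049
G1 X44.0675 Y142.6563 F1049
G1 X16.6204 Y122.7148 F1049
G1 X6.1365 Y90.4488 F1049
G1 X16.6204 Y58.1828 F1049
G1 X44.0675 Y38.2413 F1049
G1 X77.9939 Y38.2413 F1049
G1 X105.4410 Y58.1828 F1049
G1 X115.9249 Y90.4488 F1049
G00 X29.7613 Y63.1218
M4 S536
G1 X117.7644 Y28.7303 F1848
G00 X77.2610 Y54.9616
M4 S536
G1 X168.0152 Y105.0536 F1848
G1 X29.0097 Y133.8234 F1848
G1 X58.2276 Y46.4036 F1848
G1 X14.8324 Y101.6629 F1848
G1 X73.4217 Y120.2122 F1848
G00 X159.7263 Y116.4547
M4 S872
G1 X158.6666 Y119.7163 F1049
G1 X155.8921 Y121.7320 F1049
G1 X152.4627 Y121.7320 F1049
G1 X149.6882 Y119.7163 F1049
G1 X148.6285 Y116.4547 F1049
G1 X149.6882 Y113.1931 F1049
G1 X152.4627 Y111.1774 F1049
G1 X155.8921 Y111.1774 F1049
G1 X158.6666 Y113.1931 F1049
G1 X159.7263 Y116.4547 F1049
G00 X14.4889 Y124.0938
M4 S536
G1 X85.0350 Y124.0938 F1848
G1 X85.0350 Y91.4009 F1848
G1 X14.4889 Y91.4009 F1848
G1 X14.4889 Y124.0938 F1848
M5
G00 X0.0000 Y0.0000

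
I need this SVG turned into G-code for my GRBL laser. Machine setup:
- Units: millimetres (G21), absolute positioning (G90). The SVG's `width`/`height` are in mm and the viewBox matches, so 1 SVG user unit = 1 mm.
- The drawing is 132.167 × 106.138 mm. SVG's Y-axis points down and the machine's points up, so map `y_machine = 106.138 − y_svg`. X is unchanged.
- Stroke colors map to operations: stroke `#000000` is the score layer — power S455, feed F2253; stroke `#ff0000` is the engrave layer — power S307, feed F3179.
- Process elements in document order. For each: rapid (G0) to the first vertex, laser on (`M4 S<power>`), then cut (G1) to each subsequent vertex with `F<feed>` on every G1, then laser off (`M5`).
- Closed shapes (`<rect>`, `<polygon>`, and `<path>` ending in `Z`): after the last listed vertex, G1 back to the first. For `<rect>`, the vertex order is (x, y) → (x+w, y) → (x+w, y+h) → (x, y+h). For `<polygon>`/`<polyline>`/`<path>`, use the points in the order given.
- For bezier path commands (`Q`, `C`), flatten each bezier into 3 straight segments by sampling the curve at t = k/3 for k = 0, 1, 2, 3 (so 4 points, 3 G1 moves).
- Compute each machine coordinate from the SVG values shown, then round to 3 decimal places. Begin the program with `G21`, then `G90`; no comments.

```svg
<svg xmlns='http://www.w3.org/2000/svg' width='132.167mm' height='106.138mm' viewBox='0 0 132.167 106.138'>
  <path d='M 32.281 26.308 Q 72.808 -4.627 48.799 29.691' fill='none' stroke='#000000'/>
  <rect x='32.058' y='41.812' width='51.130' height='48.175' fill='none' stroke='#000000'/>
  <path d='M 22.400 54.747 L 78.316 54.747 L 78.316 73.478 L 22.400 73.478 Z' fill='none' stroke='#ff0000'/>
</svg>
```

viewBox `0 0 132.167 106.138` with mm width/height → 1 unit = 1 mm. Flip: y_m = 106.138 − y_svg.

**Shape 1** — `<path>` quadratic bezier, stroke `#000000` → score (S455, F2253). Control points (SVG): P0=(32.281,26.308), P1=(72.808,-4.627), P2=(48.799,29.691); sampled at t=k/3. Machine vertices: (32.281,79.830) → (52.128,93.203) → (57.634,92.075) → (48.799,76.447). Open path.

**Shape 2** — `<rect>` rectangle, stroke `#000000` → score (S455, F2253). Machine vertices: (32.058,64.326) → (83.188,64.326) → (83.188,16.151) → (32.058,16.151) → (32.058,64.326). Closed: final G1 returns to the first vertex.

**Shape 3** — `<path>` rectangle, stroke `#ff0000` → engrave (S307, F3179). Machine vertices: (22.400,51.391) → (78.316,51.391) → (78.316,32.660) → (22.400,32.660) → (22.400,51.391). Closed: final G1 returns to the first vertex.

G21
G90
G0 X32.281 Y79.830
M4 S455
G1 X52.128 Y93.203 F2253
G1 X57.634 Y92.075 F2253
G1 X48.799 Y76.447 F2253
M5
G0 X32.058 Y64.326
M4 S455
G1 X83.188 Y64.326 F2253
G1 X83.188 Y16.151 F2253
G1 X32.058 Y16.151 F2253
G1 X32.058 Y64.326 F2253
M5
G0 X22.400 Y51.391
M4 S307
G1 X78.316 Y51.391 F3179
G1 X78.316 Y32.660 F3179
G1 X22.400 Y32.660 F3179
G1 X22.400 Y51.391 F3179
M5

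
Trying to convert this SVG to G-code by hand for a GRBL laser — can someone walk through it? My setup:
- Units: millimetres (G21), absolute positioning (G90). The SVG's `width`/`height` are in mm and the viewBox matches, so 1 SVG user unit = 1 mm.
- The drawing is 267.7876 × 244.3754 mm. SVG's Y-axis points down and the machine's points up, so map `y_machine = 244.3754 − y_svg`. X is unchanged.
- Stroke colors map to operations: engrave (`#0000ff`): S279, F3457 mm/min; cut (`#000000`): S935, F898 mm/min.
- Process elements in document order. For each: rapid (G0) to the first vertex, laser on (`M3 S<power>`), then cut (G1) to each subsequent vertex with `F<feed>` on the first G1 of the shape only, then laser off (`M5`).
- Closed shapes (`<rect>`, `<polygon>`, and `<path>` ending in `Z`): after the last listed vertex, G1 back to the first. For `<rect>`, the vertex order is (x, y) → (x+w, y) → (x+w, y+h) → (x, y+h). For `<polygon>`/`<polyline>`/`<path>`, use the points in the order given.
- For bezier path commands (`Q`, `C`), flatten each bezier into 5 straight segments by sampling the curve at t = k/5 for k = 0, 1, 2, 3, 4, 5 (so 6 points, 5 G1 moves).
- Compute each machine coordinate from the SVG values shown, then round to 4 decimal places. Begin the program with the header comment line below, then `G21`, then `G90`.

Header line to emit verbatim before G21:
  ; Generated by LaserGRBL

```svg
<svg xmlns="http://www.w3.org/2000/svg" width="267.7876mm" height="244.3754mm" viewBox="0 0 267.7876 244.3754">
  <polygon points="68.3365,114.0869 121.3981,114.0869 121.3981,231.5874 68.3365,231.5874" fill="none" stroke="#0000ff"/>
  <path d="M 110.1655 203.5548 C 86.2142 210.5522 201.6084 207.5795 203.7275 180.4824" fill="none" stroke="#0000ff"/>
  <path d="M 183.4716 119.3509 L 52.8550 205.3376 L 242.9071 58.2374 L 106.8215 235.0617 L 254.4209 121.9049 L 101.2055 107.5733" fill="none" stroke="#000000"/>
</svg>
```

; Generated by LaserGRBL
G21
G90
G0 X68.3365 Y130.2885
M3 S279
G1 X121.3981 Y130.2885 F3457
G1 X121.3981 Y12.7880
G1 X68.3365 Y12.7880
G1 X68.3365 Y130.2885
M5
G0 X110.1655 Y40.8206
M3 S279
G1 X110.4952 Y37.9318 F3457
G1 X132.1421 Y38.1152
G1 X162.9803 Y42.0503
G1 X190.8840 Y50.4164
G1 X203.7275 Y63.8930
M5
G0 X183.4716 Y125.0245
M3 S935
G1 X52.8550 Y39.0378 F898
G1 X242.9071 Y186.1380
G1 X106.8215 Y9.3137
G1 X254.4209 Y122.4705
G1 X101.2055 Y136.8021
M5

Since the viewBox matches the mm dimensions, user units are millimetres directly. The only transform is the Y-flip y_m = 244.3754 − y_svg.

Shape 1 is a rectangle drawn with `<polygon>`. Its stroke #0000ff means engrave at S279, F3457. After flipping Y the toolpath is (68.3365,130.2885) → (121.3981,130.2885) → (121.3981,12.7880) → (68.3365,12.7880) → (68.3365,130.2885), returning to the start.

Shape 2 is a cubic bezier drawn with `<path>`. Its stroke #0000ff means engrave at S279, F3457. After flipping Y the toolpath is (110.1655,40.8206) → (110.4952,37.9318) → (132.1421,38.1152) → (162.9803,42.0503) → (190.8840,50.4164) → (203.7275,63.8930).

Shape 3 is a open polyline drawn with `<path>`. Its stroke #000000 means cut at S935, F898. After flipping Y the toolpath is (183.4716,125.0245) → (52.8550,39.0378) → (242.9071,186.1380) → (106.8215,9.3137) → (254.4209,122.4705) → (101.2055,136.8021).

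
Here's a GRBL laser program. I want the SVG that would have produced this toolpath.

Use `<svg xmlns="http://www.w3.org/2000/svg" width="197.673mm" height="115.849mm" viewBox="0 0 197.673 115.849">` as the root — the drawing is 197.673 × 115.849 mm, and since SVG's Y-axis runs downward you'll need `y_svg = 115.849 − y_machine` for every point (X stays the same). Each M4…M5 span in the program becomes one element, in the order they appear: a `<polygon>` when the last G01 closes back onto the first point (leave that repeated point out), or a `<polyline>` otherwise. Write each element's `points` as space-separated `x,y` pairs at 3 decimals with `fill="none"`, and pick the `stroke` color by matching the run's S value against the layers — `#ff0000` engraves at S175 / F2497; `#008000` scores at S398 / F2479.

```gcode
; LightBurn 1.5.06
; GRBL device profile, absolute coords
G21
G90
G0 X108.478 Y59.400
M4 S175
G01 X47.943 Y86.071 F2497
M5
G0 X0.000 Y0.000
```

<svg xmlns="http://www.w3.org/2000/svg" width="197.673mm" height="115.849mm" viewBox="0 0 197.673 115.849">
  <polyline points="108.478,56.449 47.943,29.778" fill="none" stroke="#ff0000"/>
</svg>

Machine Y-up, SVG Y-down with viewBox height 115.849, so y_svg = 115.849 − y_machine; X carries over. Every run uses S175, so all elements get stroke `#ff0000` (engrave).

Run 1: The run is open, so emit a `<polyline>` with points (Y-flipped): 108.478,56.449 47.943,29.778.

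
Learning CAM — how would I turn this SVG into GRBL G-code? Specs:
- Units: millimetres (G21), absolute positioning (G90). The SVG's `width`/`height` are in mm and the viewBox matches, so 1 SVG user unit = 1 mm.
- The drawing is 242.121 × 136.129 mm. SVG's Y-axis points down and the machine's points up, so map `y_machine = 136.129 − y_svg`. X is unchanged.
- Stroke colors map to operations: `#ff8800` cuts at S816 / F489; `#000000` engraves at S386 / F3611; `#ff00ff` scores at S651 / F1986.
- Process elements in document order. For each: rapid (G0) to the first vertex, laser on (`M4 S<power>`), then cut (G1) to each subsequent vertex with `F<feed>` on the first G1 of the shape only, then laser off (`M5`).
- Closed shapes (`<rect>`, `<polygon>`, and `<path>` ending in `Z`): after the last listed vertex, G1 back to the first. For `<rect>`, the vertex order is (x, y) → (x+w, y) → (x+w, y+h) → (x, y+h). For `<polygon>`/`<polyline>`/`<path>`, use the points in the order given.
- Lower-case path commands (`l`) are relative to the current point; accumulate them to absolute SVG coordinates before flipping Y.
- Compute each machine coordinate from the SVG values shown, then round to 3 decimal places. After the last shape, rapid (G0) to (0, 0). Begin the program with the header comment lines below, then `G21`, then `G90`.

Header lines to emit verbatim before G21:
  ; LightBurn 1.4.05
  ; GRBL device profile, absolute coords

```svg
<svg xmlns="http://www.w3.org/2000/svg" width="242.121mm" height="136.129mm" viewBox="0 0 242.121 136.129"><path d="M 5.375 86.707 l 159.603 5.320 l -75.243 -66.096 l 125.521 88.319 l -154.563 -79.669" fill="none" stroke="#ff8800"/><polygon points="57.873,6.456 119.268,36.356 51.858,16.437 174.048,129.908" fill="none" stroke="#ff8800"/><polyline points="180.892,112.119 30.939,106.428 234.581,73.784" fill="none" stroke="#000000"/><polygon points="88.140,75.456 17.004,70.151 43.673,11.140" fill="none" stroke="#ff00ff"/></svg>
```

; LightBurn 1.4.05
; GRBL device profile, absolute coords
G21
G90
G0 X5.375 Y49.422
M4 S816
G1 X164.978 Y44.102 F489
G1 X89.735 Y110.198
G1 X215.256 Y21.879
G1 X60.693 Y101.548
M5
G0 X57.873 Y129.673
M4 S816
G1 X119.268 Y99.773 F489
G1 X51.858 Y119.692
G1 X174.048 Y6.221
G1 X57.873 Y129.673
M5
G0 X180.892 Y24.010
M4 S386
G1 X30.939 Y29.701 F3611
G1 X234.581 Y62.345
M5
G0 X88.140 Y60.673
M4 S651
G1 X17.004 Y65.978 F1986
G1 X43.673 Y124.989
G1 X88.140 Y60.673
M5
G0 X0.000 Y0.000

Since the viewBox matches the mm dimensions, user units are millimetres directly. The only transform is the Y-flip y_m = 136.129 − y_svg.

Shape 1 is a open polyline drawn with `<path>`. Its stroke #ff8800 means cut at S816, F489. After flipping Y the toolpath is (5.375,49.422) → (164.978,44.102) → (89.735,110.198) → (215.256,21.879) → (60.693,101.548).

Shape 2 is a closed polygon drawn with `<polygon>`. Its stroke #ff8800 means cut at S816, F489. After flipping Y the toolpath is (57.873,129.673) → (119.268,99.773) → (51.858,119.692) → (174.048,6.221) → (57.873,129.673), returning to the start.

Shape 3 is a open polyline drawn with `<polyline>`. Its stroke #000000 means engrave at S386, F3611. After flipping Y the toolpath is (180.892,24.010) → (30.939,29.701) → (234.581,62.345).

Shape 4 is a closed polygon drawn with `<polygon>`. Its stroke #ff00ff means score at S651, F1986. After flipping Y the toolpath is (88.140,60.673) → (17.004,65.978) → (43.673,124.989) → (88.140,60.673), returning to the start.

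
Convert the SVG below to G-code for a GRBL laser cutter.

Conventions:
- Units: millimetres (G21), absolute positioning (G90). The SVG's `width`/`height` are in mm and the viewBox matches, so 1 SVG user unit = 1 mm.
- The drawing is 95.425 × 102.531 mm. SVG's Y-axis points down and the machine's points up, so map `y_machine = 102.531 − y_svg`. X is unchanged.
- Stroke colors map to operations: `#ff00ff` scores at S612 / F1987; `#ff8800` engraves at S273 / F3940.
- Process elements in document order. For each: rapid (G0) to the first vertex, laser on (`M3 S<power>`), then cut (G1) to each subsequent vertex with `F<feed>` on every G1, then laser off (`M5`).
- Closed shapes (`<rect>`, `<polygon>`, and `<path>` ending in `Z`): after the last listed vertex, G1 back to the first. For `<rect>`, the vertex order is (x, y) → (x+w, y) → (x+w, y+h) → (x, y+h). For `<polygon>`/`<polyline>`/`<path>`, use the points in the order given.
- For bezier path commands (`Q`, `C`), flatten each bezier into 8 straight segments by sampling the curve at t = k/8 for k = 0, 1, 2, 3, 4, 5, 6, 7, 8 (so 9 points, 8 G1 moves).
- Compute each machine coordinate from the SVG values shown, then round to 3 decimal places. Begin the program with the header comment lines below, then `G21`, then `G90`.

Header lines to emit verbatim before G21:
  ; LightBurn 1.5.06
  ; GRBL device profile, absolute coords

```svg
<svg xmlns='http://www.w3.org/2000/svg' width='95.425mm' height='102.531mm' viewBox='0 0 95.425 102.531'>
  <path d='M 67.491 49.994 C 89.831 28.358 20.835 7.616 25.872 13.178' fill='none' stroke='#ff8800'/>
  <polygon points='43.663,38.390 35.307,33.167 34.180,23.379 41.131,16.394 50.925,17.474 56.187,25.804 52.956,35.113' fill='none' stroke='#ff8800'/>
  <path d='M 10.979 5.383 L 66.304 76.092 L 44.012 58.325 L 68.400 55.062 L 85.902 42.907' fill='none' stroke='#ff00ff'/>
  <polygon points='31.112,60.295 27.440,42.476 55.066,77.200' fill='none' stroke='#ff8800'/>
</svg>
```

; LightBurn 1.5.06
; GRBL device profile, absolute coords
G21
G90
G0 X67.491 Y52.537
M3 S273
G1 X71.910 Y60.559 F3940
G1 X69.704 Y68.199 F3940
G1 X62.812 Y75.160 F3940
G1 X53.170 Y81.144 F3940
G1 X42.717 Y85.853 F3940
G1 X33.392 Y88.990 F3940
G1 X27.130 Y90.255 F3940
G1 X25.872 Y89.353 F3940
M5
G0 X43.663 Y64.141
M3 S273
G1 X35.307 Y69.364 F3940
G1 X34.180 Y79.152 F3940
G1 X41.131 Y86.137 F3940
G1 X50.925 Y85.057 F3940
G1 X56.187 Y76.727 F3940
G1 X52.956 Y67.418 F3940
G1 X43.663 Y64.141 F3940
M5
G0 X10.979 Y97.148
M3 S612
G1 X66.304 Y26.439 F1987
G1 X44.012 Y44.206 F1987
G1 X68.400 Y47.469 F1987
G1 X85.902 Y59.624 F1987
M5
G0 X31.112 Y42.236
M3 S273
G1 X27.440 Y60.055 F3940
G1 X55.066 Y25.331 F3940
G1 X31.112 Y42.236 F3940
M5

viewBox `0 0 95.425 102.531` with mm width/height → 1 unit = 1 mm. Flip: y_m = 102.531 − y_svg.

**Shape 1** — `<path>` cubic bezier, stroke `#ff8800` → engrave (S273, F3940). Control points (SVG): P0=(67.491,49.994), P1=(89.831,28.358), P2=(20.835,7.616), P3=(25.872,13.178); sampled at t=k/8. Machine vertices: (67.491,52.537) → (71.910,60.559) → (69.704,68.199) → (62.812,75.160) → (53.170,81.144) → (42.717,85.853) → (33.392,88.990) → (27.130,90.255) → (25.872,89.353). Open path.

**Shape 2** — `<polygon>` regular polygon, stroke `#ff8800` → engrave (S273, F3940). Machine vertices: (43.663,64.141) → (35.307,69.364) → (34.180,79.152) → (41.131,86.137) → (50.925,85.057) → (56.187,76.727) → (52.956,67.418) → (43.663,64.141). Closed: final G1 returns to the first vertex.

**Shape 3** — `<path>` open polyline, stroke `#ff00ff` → score (S612, F1987). Machine vertices: (10.979,97.148) → (66.304,26.439) → (44.012,44.206) → (68.400,47.469) → (85.902,59.624). Open path.

**Shape 4** — `<polygon>` closed polygon, stroke `#ff8800` → engrave (S273, F3940). Machine vertices: (31.112,42.236) → (27.440,60.055) → (55.066,25.331) → (31.112,42.236). Closed: final G1 returns to the first vertex.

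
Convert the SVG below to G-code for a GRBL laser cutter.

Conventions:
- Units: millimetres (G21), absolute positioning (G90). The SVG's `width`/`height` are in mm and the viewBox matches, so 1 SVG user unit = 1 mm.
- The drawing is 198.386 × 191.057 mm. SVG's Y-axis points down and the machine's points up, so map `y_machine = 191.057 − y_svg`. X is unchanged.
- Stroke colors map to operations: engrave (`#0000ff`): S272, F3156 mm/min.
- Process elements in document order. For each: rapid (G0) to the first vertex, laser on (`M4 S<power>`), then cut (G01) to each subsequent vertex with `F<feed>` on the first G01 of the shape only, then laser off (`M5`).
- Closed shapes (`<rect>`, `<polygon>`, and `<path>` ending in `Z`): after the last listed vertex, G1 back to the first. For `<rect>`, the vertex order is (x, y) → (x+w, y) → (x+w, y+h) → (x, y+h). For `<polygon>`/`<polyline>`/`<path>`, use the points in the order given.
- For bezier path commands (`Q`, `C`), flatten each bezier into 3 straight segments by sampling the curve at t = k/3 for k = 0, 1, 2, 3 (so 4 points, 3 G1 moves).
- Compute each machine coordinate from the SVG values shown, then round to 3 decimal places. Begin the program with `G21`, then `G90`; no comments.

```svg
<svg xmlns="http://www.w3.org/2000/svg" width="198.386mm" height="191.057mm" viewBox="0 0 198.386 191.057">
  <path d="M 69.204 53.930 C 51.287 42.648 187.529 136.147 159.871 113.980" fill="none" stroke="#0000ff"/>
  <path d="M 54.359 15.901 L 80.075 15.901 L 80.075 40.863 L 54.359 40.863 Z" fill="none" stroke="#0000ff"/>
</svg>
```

G21
G90
G0 X69.204 Y137.127
M4 S272
G01 X90.893 Y121.647 F3156
G01 X144.676 Y85.301
G01 X159.871 Y77.077
M5
G0 X54.359 Y175.156
M4 S272
G01 X80.075 Y175.156 F3156
G01 X80.075 Y150.194
G01 X54.359 Y150.194
G01 X54.359 Y175.156
M5

Since the viewBox matches the mm dimensions, user units are millimetres directly. The only transform is the Y-flip y_m = 191.057 − y_svg.

Shape 1 is a cubic bezier drawn with `<path>`. Its stroke #0000ff means engrave at S272, F3156. After flipping Y the toolpath is (69.204,137.127) → (90.893,121.647) → (144.676,85.301) → (159.871,77.077).

Shape 2 is a rectangle drawn with `<path>`. Its stroke #0000ff means engrave at S272, F3156. After flipping Y the toolpath is (54.359,175.156) → (80.075,175.156) → (80.075,150.194) → (54.359,150.194) → (54.359,175.156), returning to the start.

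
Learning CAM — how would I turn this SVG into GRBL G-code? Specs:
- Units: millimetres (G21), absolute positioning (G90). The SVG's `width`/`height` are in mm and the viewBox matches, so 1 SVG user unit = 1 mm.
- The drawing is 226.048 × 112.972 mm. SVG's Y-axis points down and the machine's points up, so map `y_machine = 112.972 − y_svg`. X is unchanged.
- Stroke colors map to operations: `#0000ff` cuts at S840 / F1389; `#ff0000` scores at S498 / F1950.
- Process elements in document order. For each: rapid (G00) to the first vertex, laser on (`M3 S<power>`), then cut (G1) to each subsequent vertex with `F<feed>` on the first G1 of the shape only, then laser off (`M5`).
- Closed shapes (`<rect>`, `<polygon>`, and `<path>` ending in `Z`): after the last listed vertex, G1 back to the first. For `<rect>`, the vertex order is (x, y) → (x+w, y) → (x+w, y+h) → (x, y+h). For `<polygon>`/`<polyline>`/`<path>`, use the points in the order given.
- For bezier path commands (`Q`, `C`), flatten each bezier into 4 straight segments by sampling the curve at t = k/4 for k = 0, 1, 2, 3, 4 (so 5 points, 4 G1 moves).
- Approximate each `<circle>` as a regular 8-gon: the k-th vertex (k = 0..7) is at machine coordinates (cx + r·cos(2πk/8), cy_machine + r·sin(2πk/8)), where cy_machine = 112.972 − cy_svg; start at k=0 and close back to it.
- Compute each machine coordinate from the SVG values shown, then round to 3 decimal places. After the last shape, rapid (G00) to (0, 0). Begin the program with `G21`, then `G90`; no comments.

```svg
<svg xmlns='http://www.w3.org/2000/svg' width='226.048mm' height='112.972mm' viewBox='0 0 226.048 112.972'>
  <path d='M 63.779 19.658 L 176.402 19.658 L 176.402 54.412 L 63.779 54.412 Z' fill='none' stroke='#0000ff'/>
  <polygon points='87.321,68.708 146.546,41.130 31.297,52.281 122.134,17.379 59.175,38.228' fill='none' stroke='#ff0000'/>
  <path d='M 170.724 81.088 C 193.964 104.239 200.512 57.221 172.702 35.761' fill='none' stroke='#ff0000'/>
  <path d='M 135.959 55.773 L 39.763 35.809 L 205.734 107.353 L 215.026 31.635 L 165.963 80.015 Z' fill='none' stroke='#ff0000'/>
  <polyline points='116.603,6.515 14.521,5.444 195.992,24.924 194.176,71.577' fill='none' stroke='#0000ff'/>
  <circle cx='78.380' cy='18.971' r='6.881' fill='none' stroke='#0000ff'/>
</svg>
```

G21
G90
G00 X63.779 Y93.314
M3 S840
G1 X176.402 Y93.314 F1389
G1 X176.402 Y58.560
G1 X63.779 Y58.560
G1 X63.779 Y93.314
M5
G00 X87.321 Y44.264
M3 S498
G1 X146.546 Y71.842 F1950
G1 X31.297 Y60.691
G1 X122.134 Y95.593
G1 X59.175 Y74.744
G1 X87.321 Y44.264
M5
G00 X170.724 Y31.884
M3 S498
G1 X184.748 Y26.182 F1950
G1 X190.857 Y37.818
G1 X187.393 Y57.820
G1 X172.702 Y77.211
M5
G00 X135.959 Y57.199
M3 S498
G1 X39.763 Y77.163 F1950
G1 X205.734 Y5.619
G1 X215.026 Y81.337
G1 X165.963 Y32.957
G1 X135.959 Y57.199
M5
G00 X116.603 Y106.457
M3 S840
G1 X14.521 Y107.528 F1389
G1 X195.992 Y88.048
G1 X194.176 Y41.395
M5
G00 X85.261 Y94.001
M3 S840
G1 X83.246 Y98.867 F1389
G1 X78.380 Y100.882
G1 X73.514 Y98.867
G1 X71.499 Y94.001
G1 X73.514 Y89.135
G1 X78.380 Y87.120
G1 X83.246 Y89.135
G1 X85.261 Y94.001
M5
G00 X0.000 Y0.000

viewBox `0 0 226.048 112.972` with mm width/height → 1 unit = 1 mm. Flip: y_m = 112.972 − y_svg.

**Shape 1** — `<path>` rectangle, stroke `#0000ff` → cut (S840, F1389). Machine vertices: (63.779,93.314) → (176.402,93.314) → (176.402,58.560) → (63.779,58.560) → (63.779,93.314). Closed: final G1 returns to the first vertex.

**Shape 2** — `<polygon>` closed polygon, stroke `#ff0000` → score (S498, F1950). Machine vertices: (87.321,44.264) → (146.546,71.842) → (31.297,60.691) → (122.134,95.593) → (59.175,74.744) → (87.321,44.264). Closed: final G1 returns to the first vertex.

**Shape 3** — `<path>` cubic bezier, stroke `#ff0000` → score (S498, F1950). Control points (SVG): P0=(170.724,81.088), P1=(193.964,104.239), P2=(200.512,57.221), P3=(172.702,35.761); sampled at t=k/4. Machine vertices: (170.724,31.884) → (184.748,26.182) → (190.857,37.818) → (187.393,57.820) → (172.702,77.211). Open path.

**Shape 4** — `<path>` closed polygon, stroke `#ff0000` → score (S498, F1950). Machine vertices: (135.959,57.199) → (39.763,77.163) → (205.734,5.619) → (215.026,81.337) → (165.963,32.957) → (135.959,57.199). Closed: final G1 returns to the first vertex.

**Shape 5** — `<polyline>` open polyline, stroke `#0000ff` → cut (S840, F1389). Machine vertices: (116.603,106.457) → (14.521,107.528) → (195.992,88.048) → (194.176,41.395). Open path.

**Shape 6** — `<circle>` circle, stroke `#0000ff` → cut (S840, F1389). Machine vertices: (85.261,94.001) → (83.246,98.867) → (78.380,100.882) → (73.514,98.867) → (71.499,94.001) → (73.514,89.135) → (78.380,87.120) → (83.246,89.135) → (85.261,94.001). Closed: final G1 returns to the first vertex.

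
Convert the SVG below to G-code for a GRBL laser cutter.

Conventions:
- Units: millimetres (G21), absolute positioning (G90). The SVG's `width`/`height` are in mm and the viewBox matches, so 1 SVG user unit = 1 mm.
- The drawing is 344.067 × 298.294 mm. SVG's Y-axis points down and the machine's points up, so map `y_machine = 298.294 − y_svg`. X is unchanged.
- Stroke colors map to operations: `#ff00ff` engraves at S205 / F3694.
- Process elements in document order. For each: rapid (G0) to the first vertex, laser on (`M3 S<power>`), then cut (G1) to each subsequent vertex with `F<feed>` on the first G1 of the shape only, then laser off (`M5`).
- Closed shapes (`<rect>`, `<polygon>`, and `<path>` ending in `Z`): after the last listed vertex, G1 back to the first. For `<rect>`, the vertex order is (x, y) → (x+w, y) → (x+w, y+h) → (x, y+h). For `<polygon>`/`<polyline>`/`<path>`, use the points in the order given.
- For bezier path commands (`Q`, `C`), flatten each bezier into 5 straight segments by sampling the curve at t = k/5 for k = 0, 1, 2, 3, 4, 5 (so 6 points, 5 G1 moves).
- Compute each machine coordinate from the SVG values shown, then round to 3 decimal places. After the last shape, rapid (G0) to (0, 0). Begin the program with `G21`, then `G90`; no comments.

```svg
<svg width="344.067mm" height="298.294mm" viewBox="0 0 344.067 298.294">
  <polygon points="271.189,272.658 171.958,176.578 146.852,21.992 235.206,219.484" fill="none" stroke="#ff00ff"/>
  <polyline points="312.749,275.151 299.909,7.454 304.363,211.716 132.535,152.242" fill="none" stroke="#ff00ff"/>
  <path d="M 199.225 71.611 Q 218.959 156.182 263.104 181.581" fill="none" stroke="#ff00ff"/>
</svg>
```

G21
G90
G0 X271.189 Y25.636
M3 S205
G1 X171.958 Y121.716 F3694
G1 X146.852 Y276.302
G1 X235.206 Y78.810
G1 X271.189 Y25.636
M5
G0 X312.749 Y23.143
M3 S205
G1 X299.909 Y290.840 F3694
G1 X304.363 Y86.578
G1 X132.535 Y146.052
M5
G0 X199.225 Y226.683
M3 S205
G1 X208.095 Y195.221 F3694
G1 X218.918 Y168.494
G1 X231.694 Y146.500
G1 X246.422 Y129.239
G1 X263.104 Y116.713
M5
G0 X0.000 Y0.000

1 u = 1 mm; y_m = 298.294 − y.

[1] `<polygon>` closed polygon, #ff00ff→engrave S205 F3694: (271.189,25.636) → (171.958,121.716) → (146.852,276.302) → (235.206,78.810) → (271.189,25.636) (closed)

[2] `<polyline>` open polyline, #ff00ff→engrave S205 F3694: (312.749,23.143) → (299.909,290.840) → (304.363,86.578) → (132.535,146.052)

[3] `<path>` quadratic bezier, #ff00ff→engrave S205 F3694: (199.225,226.683) → (208.095,195.221) → (218.918,168.494) → (231.694,146.500) → (246.422,129.239) → (263.104,116.713)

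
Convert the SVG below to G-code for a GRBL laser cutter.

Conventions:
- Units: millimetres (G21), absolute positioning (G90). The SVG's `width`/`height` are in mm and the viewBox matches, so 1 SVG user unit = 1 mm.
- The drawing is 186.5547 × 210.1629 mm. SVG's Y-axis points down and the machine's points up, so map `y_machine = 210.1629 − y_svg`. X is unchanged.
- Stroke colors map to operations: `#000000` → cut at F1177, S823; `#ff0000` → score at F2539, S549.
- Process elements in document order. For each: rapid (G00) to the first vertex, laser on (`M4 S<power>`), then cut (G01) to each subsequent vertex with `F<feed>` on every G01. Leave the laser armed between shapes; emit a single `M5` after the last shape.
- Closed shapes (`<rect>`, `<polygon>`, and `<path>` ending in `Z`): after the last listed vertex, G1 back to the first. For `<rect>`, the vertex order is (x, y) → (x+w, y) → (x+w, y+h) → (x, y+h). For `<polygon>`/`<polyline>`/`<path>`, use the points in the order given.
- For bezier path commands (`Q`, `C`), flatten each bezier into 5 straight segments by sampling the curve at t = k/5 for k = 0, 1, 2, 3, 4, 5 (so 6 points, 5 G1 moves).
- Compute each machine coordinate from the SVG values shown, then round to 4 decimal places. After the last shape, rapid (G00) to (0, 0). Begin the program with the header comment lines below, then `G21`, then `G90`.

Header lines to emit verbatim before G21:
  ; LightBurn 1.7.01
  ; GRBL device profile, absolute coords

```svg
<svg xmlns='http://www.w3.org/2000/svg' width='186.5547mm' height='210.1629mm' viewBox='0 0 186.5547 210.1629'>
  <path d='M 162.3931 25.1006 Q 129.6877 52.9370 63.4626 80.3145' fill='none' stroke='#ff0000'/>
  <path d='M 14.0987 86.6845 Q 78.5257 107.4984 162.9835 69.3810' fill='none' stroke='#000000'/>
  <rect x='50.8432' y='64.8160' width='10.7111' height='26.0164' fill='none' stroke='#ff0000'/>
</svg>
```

viewBox `0 0 186.5547 210.1629` with mm width/height → 1 unit = 1 mm. Flip: y_m = 210.1629 − y_svg.

**Shape 1** — `<path>` quadratic bezier, stroke `#ff0000` → score (S549, F2539). Control points (SVG): P0=(162.3931,25.1006), P1=(129.6877,52.9370), P2=(63.4626,80.3145); sampled at t=k/5. Machine vertices: (162.3931,185.0623) → (147.9702,173.9461) → (130.8656,162.8666) → (111.0795,151.8238) → (88.6119,140.8178) → (63.4626,129.8484). Open path.

**Shape 2** — `<path>` quadratic bezier, stroke `#000000` → cut (S823, F1177). Control points (SVG): P0=(14.0987,86.6845), P1=(78.5257,107.4984), P2=(162.9835,69.3810); sampled at t=k/5. Machine vertices: (14.0987,123.4784) → (40.6707,117.5101) → (68.8452,116.2563) → (98.6222,119.7170) → (130.0016,127.8922) → (162.9835,140.7819). Open path.

**Shape 3** — `<rect>` rectangle, stroke `#ff0000` → score (S549, F2539). Machine vertices: (50.8432,145.3469) → (61.5543,145.3469) → (61.5543,119.3305) → (50.8432,119.3305) → (50.8432,145.3469). Closed: final G1 returns to the first vertex.

; LightBurn 1.7.01
; GRBL device profile, absolute coords
G21
G90
G00 X162.3931 Y185.0623
M4 S549
G01 X147.9702 Y173.9461 F2539
G01 X130.8656 Y162.8666 F2539
G01 X111.0795 Y151.8238 F2539
G01 X88.6119 Y140.8178 F2539
G01 X63.4626 Y129.8484 F2539
G00 X14.0987 Y123.4784
M4 S823
G01 X40.6707 Y117.5101 F1177
G01 X68.8452 Y116.2563 F1177
G01 X98.6222 Y119.7170 F1177
G01 X130.0016 Y127.8922 F1177
G01 X162.9835 Y140.7819 F1177
G00 X50.8432 Y145.3469
M4 S549
G01 X61.5543 Y145.3469 F2539
G01 X61.5543 Y119.3305 F2539
G01 X50.8432 Y119.3305 F2539
G01 X50.8432 Y145.3469 F2539
M5
G00 X0.0000 Y0.0000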